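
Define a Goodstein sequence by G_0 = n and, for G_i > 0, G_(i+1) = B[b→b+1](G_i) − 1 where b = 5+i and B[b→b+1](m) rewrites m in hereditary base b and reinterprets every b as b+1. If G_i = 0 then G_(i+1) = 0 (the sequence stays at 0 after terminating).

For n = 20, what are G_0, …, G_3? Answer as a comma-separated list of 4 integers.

20 —HB5→ 4·5 —bump→ 4·6 = 24 —(−1)→ 23
23 —HB6→ 3·6 + 5 —bump→ 3·7 + 5 = 26 —(−1)→ 25
25 —HB7→ 3·7 + 4 —bump→ 3·8 + 4 = 28 —(−1)→ 27

20, 23, 25, 27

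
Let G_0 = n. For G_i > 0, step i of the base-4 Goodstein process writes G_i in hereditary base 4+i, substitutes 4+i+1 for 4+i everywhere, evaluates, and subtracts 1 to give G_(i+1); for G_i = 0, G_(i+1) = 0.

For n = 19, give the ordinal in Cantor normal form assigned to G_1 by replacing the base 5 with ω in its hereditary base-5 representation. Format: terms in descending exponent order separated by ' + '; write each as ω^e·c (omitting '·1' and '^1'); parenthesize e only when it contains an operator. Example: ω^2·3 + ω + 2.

ω^2 + 2

19 —HB4→ 4^2 + 3 —bump→ 5^2 + 3 = 28 —(−1)→ 27
27 —HB5→ 5^2 + 2 —bump→ 6^2 + 2 = 38 —(−1)→ 37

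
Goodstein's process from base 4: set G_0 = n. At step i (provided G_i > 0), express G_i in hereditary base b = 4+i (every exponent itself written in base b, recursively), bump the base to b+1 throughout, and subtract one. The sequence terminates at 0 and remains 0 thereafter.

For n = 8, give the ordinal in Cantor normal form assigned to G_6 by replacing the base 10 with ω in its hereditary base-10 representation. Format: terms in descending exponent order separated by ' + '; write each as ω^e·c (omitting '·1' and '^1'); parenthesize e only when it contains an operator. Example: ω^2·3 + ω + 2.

(0) 8|_4 = 2·4 ↦ 2·5|_5 = 10 ⇒ 9
(1) 9|_5 = 5 + 4 ↦ 6 + 4|_6 = 10 ⇒ 9
(2) 9|_6 = 6 + 3 ↦ 7 + 3|_7 = 10 ⇒ 9
(3) 9|_7 = 7 + 2 ↦ 8 + 2|_8 = 10 ⇒ 9
(4) 9|_8 = 8 + 1 ↦ 9 + 1|_9 = 10 ⇒ 9
(5) 9|_9 = 9 ↦ 10|_10 = 10 ⇒ 9
(6) 9|_10 = 9 ↦ 9|_11 = 9 ⇒ 8

9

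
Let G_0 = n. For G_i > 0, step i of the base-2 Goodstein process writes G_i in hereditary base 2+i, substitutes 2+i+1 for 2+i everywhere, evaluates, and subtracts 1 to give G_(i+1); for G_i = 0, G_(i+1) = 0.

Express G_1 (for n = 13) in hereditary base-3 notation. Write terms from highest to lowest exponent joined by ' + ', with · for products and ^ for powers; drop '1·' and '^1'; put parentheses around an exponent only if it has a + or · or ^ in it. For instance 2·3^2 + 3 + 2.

3^(3 + 1) + 3^3

base 2: 13 = 2^(2 + 1) + 2^2 + 1; at 3: 3^(3 + 1) + 3^3 + 1 = 109; next = 108
base 3: 108 = 3^(3 + 1) + 3^3; at 4: 4^(4 + 1) + 4^4 = 1280; next = 1279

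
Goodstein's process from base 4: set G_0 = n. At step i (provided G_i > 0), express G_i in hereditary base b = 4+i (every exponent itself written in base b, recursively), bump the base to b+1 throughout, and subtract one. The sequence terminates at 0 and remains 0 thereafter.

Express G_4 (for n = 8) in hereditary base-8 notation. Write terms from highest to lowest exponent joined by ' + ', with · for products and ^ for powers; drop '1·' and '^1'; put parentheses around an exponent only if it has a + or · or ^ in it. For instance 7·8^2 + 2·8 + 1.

(0) 8|_4 = 2·4 ↦ 2·5|_5 = 10 ⇒ 9
(1) 9|_5 = 5 + 4 ↦ 6 + 4|_6 = 10 ⇒ 9
(2) 9|_6 = 6 + 3 ↦ 7 + 3|_7 = 10 ⇒ 9
(3) 9|_7 = 7 + 2 ↦ 8 + 2|_8 = 10 ⇒ 9
(4) 9|_8 = 8 + 1 ↦ 9 + 1|_9 = 10 ⇒ 9

8 + 1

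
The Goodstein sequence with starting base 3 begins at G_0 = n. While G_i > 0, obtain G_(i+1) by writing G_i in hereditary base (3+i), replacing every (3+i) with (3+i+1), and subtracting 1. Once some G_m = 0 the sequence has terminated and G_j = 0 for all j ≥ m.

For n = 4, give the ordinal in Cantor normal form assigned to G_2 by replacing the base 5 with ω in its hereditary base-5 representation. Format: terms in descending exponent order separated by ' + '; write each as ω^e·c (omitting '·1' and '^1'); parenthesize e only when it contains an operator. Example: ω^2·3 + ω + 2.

[0] 4 ≡ 3 + 1 (base 3). Lift 4: 5. −1: 4.
[1] 4 ≡ 4 (base 4). Lift 5: 5. −1: 4.
[2] 4 ≡ 4 (base 5). Lift 6: 4. −1: 3.

4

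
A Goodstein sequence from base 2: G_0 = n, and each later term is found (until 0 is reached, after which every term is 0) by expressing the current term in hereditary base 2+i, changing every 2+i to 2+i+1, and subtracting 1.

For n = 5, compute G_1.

27

G_0=5  [base 2] 2^2 + 1  →[2↦3]→  3^3 + 1 = 28  −1 ⇒ G_1=27
G_1=27  [base 3] 3^3  →[3↦4]→  4^4 = 256  −1 ⇒ G_2=255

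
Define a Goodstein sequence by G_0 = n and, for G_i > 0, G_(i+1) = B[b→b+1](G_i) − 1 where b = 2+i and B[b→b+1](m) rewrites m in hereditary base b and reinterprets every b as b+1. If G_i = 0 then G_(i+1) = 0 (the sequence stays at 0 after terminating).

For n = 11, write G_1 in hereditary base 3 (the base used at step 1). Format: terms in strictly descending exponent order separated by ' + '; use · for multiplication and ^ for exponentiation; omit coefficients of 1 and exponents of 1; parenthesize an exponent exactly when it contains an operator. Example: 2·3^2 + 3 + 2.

3^(3 + 1) + 3

11 —HB2→ 2^(2 + 1) + 2 + 1 —bump→ 3^(3 + 1) + 3 + 1 = 85 —(−1)→ 84
84 —HB3→ 3^(3 + 1) + 3 —bump→ 4^(4 + 1) + 4 = 1028 —(−1)→ 1027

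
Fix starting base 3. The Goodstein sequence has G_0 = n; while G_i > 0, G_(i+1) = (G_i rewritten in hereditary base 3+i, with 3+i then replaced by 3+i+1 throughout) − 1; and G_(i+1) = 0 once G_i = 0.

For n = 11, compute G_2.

25

step 0: 11 = 3^2 + 2; sub 4 for 3: 4^2 + 2; = 18; G_1 = 18−1 = 17
step 1: 17 = 4^2 + 1; sub 5 for 4: 5^2 + 1; = 26; G_2 = 26−1 = 25
step 2: 25 = 5^2; sub 6 for 5: 6^2; = 36; G_3 = 36−1 = 35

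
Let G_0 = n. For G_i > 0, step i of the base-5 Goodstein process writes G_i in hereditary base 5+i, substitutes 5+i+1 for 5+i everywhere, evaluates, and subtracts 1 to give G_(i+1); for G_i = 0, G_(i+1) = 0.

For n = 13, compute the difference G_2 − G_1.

base 5: 13 = 2·5 + 3; at 6: 2·6 + 3 = 15; next = 14
base 6: 14 = 2·6 + 2; at 7: 2·7 + 2 = 16; next = 15

1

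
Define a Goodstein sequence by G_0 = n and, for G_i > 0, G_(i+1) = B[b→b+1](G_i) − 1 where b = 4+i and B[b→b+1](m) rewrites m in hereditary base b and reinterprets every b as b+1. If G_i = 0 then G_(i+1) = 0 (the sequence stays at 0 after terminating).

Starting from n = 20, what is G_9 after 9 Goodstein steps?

[0] 20 ≡ 4^2 + 4 (base 4). Lift 5: 30. −1: 29.
[1] 29 ≡ 5^2 + 4 (base 5). Lift 6: 40. −1: 39.
[2] 39 ≡ 6^2 + 3 (base 6). Lift 7: 52. −1: 51.
[3] 51 ≡ 7^2 + 2 (base 7). Lift 8: 66. −1: 65.
[4] 65 ≡ 8^2 + 1 (base 8). Lift 9: 82. −1: 81.
[5] 81 ≡ 9^2 (base 9). Lift 10: 100. −1: 99.
[6] 99 ≡ 9·10 + 9 (base 10). Lift 11: 108. −1: 107.
[7] 107 ≡ 9·11 + 8 (base 11). Lift 12: 116. −1: 115.
[8] 115 ≡ 9·12 + 7 (base 12). Lift 13: 124. −1: 123.

123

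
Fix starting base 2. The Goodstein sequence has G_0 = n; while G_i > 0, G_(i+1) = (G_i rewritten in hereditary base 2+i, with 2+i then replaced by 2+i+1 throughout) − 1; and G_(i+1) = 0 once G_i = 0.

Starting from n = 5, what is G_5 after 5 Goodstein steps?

step 0: 5 = 2^2 + 1; sub 3 for 2: 3^3 + 1; = 28; G_1 = 28−1 = 27
step 1: 27 = 3^3; sub 4 for 3: 4^4; = 256; G_2 = 256−1 = 255
step 2: 255 = 3·4^3 + 3·4^2 + 3·4 + 3; sub 5 for 4: 3·5^3 + 3·5^2 + 3·5 + 3; = 468; G_3 = 468−1 = 467
step 3: 467 = 3·5^3 + 3·5^2 + 3·5 + 2; sub 6 for 5: 3·6^3 + 3·6^2 + 3·6 + 2; = 776; G_4 = 776−1 = 775
step 4: 775 = 3·6^3 + 3·6^2 + 3·6 + 1; sub 7 for 6: 3·7^3 + 3·7^2 + 3·7 + 1; = 1198; G_5 = 1198−1 = 1197
step 5: 1197 = 3·7^3 + 3·7^2 + 3·7; sub 8 for 7: 3·8^3 + 3·8^2 + 3·8; = 1752; G_6 = 1752−1 = 1751

1197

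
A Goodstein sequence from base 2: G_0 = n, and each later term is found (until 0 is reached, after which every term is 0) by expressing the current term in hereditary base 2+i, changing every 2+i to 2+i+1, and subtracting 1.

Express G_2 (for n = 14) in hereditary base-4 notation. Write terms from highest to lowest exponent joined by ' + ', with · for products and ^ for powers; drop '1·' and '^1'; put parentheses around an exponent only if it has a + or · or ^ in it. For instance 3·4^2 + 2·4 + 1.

4^(4 + 1) + 4^4 + 1

[0] 14 ≡ 2^(2 + 1) + 2^2 + 2 (base 2). Lift 3: 111. −1: 110.
[1] 110 ≡ 3^(3 + 1) + 3^3 + 2 (base 3). Lift 4: 1282. −1: 1281.
[2] 1281 ≡ 4^(4 + 1) + 4^4 + 1 (base 4). Lift 5: 18751. −1: 18750.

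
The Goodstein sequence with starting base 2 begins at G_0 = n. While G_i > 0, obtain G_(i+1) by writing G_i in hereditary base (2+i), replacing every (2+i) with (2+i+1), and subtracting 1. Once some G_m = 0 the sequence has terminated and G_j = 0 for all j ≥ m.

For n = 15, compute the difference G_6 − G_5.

step 0: 15 = 2^(2 + 1) + 2^2 + 2 + 1; sub 3 for 2: 3^(3 + 1) + 3^3 + 3 + 1; = 112; G_1 = 112−1 = 111
step 1: 111 = 3^(3 + 1) + 3^3 + 3; sub 4 for 3: 4^(4 + 1) + 4^4 + 4; = 1284; G_2 = 1284−1 = 1283
step 2: 1283 = 4^(4 + 1) + 4^4 + 3; sub 5 for 4: 5^(5 + 1) + 5^5 + 3; = 18753; G_3 = 18753−1 = 18752
step 3: 18752 = 5^(5 + 1) + 5^5 + 2; sub 6 for 5: 6^(6 + 1) + 6^6 + 2; = 326594; G_4 = 326594−1 = 326593
step 4: 326593 = 6^(6 + 1) + 6^6 + 1; sub 7 for 6: 7^(7 + 1) + 7^7 + 1; = 6588345; G_5 = 6588345−1 = 6588344
step 5: 6588344 = 7^(7 + 1) + 7^7; sub 8 for 7: 8^(8 + 1) + 8^8; = 150994944; G_6 = 150994944−1 = 150994943

144406599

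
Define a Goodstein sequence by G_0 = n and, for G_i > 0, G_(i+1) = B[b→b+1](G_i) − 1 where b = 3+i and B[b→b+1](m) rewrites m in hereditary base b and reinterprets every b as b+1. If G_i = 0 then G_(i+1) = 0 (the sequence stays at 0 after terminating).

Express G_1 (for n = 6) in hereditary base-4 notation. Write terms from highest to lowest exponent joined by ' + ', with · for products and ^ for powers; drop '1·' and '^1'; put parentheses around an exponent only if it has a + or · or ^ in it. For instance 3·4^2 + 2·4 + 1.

4 + 3

[0] 6 ≡ 2·3 (base 3). Lift 4: 8. −1: 7.
[1] 7 ≡ 4 + 3 (base 4). Lift 5: 8. −1: 7.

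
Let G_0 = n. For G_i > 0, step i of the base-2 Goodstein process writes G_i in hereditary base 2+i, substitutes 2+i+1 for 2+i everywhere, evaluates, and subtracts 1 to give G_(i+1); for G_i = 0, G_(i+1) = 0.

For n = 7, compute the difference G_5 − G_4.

i=0: 7 = 2^2 + 2 + 1 (b=2); 2→3: 3^3 + 3 + 1 = 31; 31−1 = 30
i=1: 30 = 3^3 + 3 (b=3); 3→4: 4^4 + 4 = 260; 260−1 = 259
i=2: 259 = 4^4 + 3 (b=4); 4→5: 5^5 + 3 = 3128; 3128−1 = 3127
i=3: 3127 = 5^5 + 2 (b=5); 5→6: 6^6 + 2 = 46658; 46658−1 = 46657
i=4: 46657 = 6^6 + 1 (b=6); 6→7: 7^7 + 1 = 823544; 823544−1 = 823543

776886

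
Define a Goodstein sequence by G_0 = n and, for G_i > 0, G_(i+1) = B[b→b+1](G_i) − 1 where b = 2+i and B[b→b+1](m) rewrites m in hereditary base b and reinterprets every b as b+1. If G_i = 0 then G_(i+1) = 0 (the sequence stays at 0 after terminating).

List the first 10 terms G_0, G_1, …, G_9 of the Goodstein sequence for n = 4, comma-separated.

4, 26, 41, 60, 83, 109, 139, 173, 211, 253

4 —HB2→ 2^2 —bump→ 3^3 = 27 —(−1)→ 26
26 —HB3→ 2·3^2 + 2·3 + 2 —bump→ 2·4^2 + 2·4 + 2 = 42 —(−1)→ 41
41 —HB4→ 2·4^2 + 2·4 + 1 —bump→ 2·5^2 + 2·5 + 1 = 61 —(−1)→ 60
60 —HB5→ 2·5^2 + 2·5 —bump→ 2·6^2 + 2·6 = 84 —(−1)→ 83
83 —HB6→ 2·6^2 + 6 + 5 —bump→ 2·7^2 + 7 + 5 = 110 —(−1)→ 109
109 —HB7→ 2·7^2 + 7 + 4 —bump→ 2·8^2 + 8 + 4 = 140 —(−1)→ 139
139 —HB8→ 2·8^2 + 8 + 3 —bump→ 2·9^2 + 9 + 3 = 174 —(−1)→ 173
173 —HB9→ 2·9^2 + 9 + 2 —bump→ 2·10^2 + 10 + 2 = 212 —(−1)→ 211
211 —HB10→ 2·10^2 + 10 + 1 —bump→ 2·11^2 + 11 + 1 = 254 —(−1)→ 253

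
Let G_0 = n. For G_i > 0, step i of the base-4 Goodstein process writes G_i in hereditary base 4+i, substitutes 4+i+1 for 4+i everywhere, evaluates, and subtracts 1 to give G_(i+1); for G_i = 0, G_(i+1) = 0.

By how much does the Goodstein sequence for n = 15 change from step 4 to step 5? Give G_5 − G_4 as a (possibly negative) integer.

(0) 15|_4 = 3·4 + 3 ↦ 3·5 + 3|_5 = 18 ⇒ 17
(1) 17|_5 = 3·5 + 2 ↦ 3·6 + 2|_6 = 20 ⇒ 19
(2) 19|_6 = 3·6 + 1 ↦ 3·7 + 1|_7 = 22 ⇒ 21
(3) 21|_7 = 3·7 ↦ 3·8|_8 = 24 ⇒ 23
(4) 23|_8 = 2·8 + 7 ↦ 2·9 + 7|_9 = 25 ⇒ 24

1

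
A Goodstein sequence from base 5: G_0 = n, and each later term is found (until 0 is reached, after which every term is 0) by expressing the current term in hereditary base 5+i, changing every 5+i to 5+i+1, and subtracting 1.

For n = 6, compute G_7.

1

G_0=6  [base 5] 5 + 1  →[5↦6]→  6 + 1 = 7  −1 ⇒ G_1=6
G_1=6  [base 6] 6  →[6↦7]→  7 = 7  −1 ⇒ G_2=6
G_2=6  [base 7] 6  →[7↦8]→  6 = 6  −1 ⇒ G_3=5
G_3=5  [base 8] 5  →[8↦9]→  5 = 5  −1 ⇒ G_4=4
G_4=4  [base 9] 4  →[9↦10]→  4 = 4  −1 ⇒ G_5=3
G_5=3  [base 10] 3  →[10↦11]→  3 = 3  −1 ⇒ G_6=2
G_6=2  [base 11] 2  →[11↦12]→  2 = 2  −1 ⇒ G_7=1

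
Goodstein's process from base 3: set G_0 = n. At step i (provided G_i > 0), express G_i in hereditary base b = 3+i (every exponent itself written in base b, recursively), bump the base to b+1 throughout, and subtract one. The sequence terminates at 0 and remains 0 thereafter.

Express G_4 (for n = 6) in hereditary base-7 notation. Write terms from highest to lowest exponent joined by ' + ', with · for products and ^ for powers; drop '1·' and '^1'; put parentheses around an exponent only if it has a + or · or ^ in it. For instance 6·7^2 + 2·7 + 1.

7

base 3: 6 = 2·3; at 4: 2·4 = 8; next = 7
base 4: 7 = 4 + 3; at 5: 5 + 3 = 8; next = 7
base 5: 7 = 5 + 2; at 6: 6 + 2 = 8; next = 7
base 6: 7 = 6 + 1; at 7: 7 + 1 = 8; next = 7
base 7: 7 = 7; at 8: 8 = 8; next = 7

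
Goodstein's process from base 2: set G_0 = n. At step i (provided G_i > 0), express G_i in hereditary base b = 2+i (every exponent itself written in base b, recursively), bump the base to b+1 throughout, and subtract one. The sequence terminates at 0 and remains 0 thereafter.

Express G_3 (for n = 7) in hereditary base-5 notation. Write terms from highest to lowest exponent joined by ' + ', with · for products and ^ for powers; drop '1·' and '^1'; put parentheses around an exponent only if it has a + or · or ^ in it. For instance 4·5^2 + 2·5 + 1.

G_0=7  [base 2] 2^2 + 2 + 1  →[2↦3]→  3^3 + 3 + 1 = 31  −1 ⇒ G_1=30
G_1=30  [base 3] 3^3 + 3  →[3↦4]→  4^4 + 4 = 260  −1 ⇒ G_2=259
G_2=259  [base 4] 4^4 + 3  →[4↦5]→  5^5 + 3 = 3128  −1 ⇒ G_3=3127

5^5 + 2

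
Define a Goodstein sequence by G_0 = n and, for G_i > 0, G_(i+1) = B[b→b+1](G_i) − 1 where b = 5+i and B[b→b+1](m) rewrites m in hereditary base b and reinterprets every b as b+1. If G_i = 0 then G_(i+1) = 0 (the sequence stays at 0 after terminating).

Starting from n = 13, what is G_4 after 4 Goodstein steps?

13 —HB5→ 2·5 + 3 —bump→ 2·6 + 3 = 15 —(−1)→ 14
14 —HB6→ 2·6 + 2 —bump→ 2·7 + 2 = 16 —(−1)→ 15
15 —HB7→ 2·7 + 1 —bump→ 2·8 + 1 = 17 —(−1)→ 16
16 —HB8→ 2·8 —bump→ 2·9 = 18 —(−1)→ 17
17 —HB9→ 9 + 8 —bump→ 10 + 8 = 18 —(−1)→ 17

17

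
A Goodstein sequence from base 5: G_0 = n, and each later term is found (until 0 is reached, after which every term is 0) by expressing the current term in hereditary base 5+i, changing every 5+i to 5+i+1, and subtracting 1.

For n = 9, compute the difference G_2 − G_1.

step 0: 9 = 5 + 4; sub 6 for 5: 6 + 4; = 10; G_1 = 10−1 = 9
step 1: 9 = 6 + 3; sub 7 for 6: 7 + 3; = 10; G_2 = 10−1 = 9

0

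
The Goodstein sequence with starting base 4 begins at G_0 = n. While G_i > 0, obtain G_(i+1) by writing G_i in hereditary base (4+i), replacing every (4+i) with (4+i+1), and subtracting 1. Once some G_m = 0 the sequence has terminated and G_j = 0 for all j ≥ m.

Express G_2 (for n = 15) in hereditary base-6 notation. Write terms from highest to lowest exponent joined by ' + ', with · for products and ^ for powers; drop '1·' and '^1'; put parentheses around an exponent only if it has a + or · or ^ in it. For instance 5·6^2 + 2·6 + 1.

3·6 + 1

(0) 15|_4 = 3·4 + 3 ↦ 3·5 + 3|_5 = 18 ⇒ 17
(1) 17|_5 = 3·5 + 2 ↦ 3·6 + 2|_6 = 20 ⇒ 19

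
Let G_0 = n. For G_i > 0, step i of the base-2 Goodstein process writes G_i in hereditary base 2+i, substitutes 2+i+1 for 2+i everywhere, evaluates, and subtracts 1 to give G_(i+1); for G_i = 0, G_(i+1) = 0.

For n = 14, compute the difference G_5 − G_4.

5536249

G_0 = 14. HB_2(14) = 2^(2 + 1) + 2^2 + 2. Bump = 111. G_1 = 110.
G_1 = 110. HB_3(110) = 3^(3 + 1) + 3^3 + 2. Bump = 1282. G_2 = 1281.
G_2 = 1281. HB_4(1281) = 4^(4 + 1) + 4^4 + 1. Bump = 18751. G_3 = 18750.
G_3 = 18750. HB_5(18750) = 5^(5 + 1) + 5^5. Bump = 326592. G_4 = 326591.
G_4 = 326591. HB_6(326591) = 6^(6 + 1) + 5·6^5 + 5·6^4 + 5·6^3 + 5·6^2 + 5·6 + 5. Bump = 5862841. G_5 = 5862840.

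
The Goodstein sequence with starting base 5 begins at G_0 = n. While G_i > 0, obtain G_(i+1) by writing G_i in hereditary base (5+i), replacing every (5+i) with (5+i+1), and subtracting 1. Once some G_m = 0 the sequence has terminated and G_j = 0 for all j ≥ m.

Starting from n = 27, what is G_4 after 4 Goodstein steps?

69

[0] 27 ≡ 5^2 + 2 (base 5). Lift 6: 38. −1: 37.
[1] 37 ≡ 6^2 + 1 (base 6). Lift 7: 50. −1: 49.
[2] 49 ≡ 7^2 (base 7). Lift 8: 64. −1: 63.
[3] 63 ≡ 7·8 + 7 (base 8). Lift 9: 70. −1: 69.
[4] 69 ≡ 7·9 + 6 (base 9). Lift 10: 76. −1: 75.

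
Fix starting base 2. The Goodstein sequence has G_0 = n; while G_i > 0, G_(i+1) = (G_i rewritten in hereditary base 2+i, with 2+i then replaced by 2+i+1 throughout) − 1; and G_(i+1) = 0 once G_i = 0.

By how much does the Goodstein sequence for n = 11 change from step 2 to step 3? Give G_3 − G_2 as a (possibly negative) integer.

11 —HB2→ 2^(2 + 1) + 2 + 1 —bump→ 3^(3 + 1) + 3 + 1 = 85 —(−1)→ 84
84 —HB3→ 3^(3 + 1) + 3 —bump→ 4^(4 + 1) + 4 = 1028 —(−1)→ 1027
1027 —HB4→ 4^(4 + 1) + 3 —bump→ 5^(5 + 1) + 3 = 15628 —(−1)→ 15627

14600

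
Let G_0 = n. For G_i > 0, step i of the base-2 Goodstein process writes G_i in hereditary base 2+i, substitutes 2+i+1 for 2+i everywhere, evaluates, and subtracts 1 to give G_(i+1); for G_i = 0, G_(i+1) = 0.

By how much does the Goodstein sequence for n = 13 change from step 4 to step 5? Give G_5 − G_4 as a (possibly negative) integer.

5485287

[0] 13 ≡ 2^(2 + 1) + 2^2 + 1 (base 2). Lift 3: 109. −1: 108.
[1] 108 ≡ 3^(3 + 1) + 3^3 (base 3). Lift 4: 1280. −1: 1279.
[2] 1279 ≡ 4^(4 + 1) + 3·4^3 + 3·4^2 + 3·4 + 3 (base 4). Lift 5: 16093. −1: 16092.
[3] 16092 ≡ 5^(5 + 1) + 3·5^3 + 3·5^2 + 3·5 + 2 (base 5). Lift 6: 280712. −1: 280711.
[4] 280711 ≡ 6^(6 + 1) + 3·6^3 + 3·6^2 + 3·6 + 1 (base 6). Lift 7: 5765999. −1: 5765998.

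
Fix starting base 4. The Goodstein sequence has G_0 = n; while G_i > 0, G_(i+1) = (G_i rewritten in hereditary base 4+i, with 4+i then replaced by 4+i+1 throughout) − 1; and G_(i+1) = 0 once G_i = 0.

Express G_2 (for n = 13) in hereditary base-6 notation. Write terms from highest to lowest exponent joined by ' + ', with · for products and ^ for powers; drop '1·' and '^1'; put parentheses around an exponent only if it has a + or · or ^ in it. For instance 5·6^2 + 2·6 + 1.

2·6 + 5

G_0 = 13. HB_4(13) = 3·4 + 1. Bump = 16. G_1 = 15.
G_1 = 15. HB_5(15) = 3·5. Bump = 18. G_2 = 17.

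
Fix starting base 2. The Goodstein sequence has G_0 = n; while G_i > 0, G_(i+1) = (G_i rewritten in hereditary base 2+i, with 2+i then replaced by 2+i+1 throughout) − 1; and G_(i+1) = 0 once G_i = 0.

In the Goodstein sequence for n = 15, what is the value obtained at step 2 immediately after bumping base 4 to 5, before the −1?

18753

i=0: 15 = 2^(2 + 1) + 2^2 + 2 + 1 (b=2); 2→3: 3^(3 + 1) + 3^3 + 3 + 1 = 112; 112−1 = 111
i=1: 111 = 3^(3 + 1) + 3^3 + 3 (b=3); 3→4: 4^(4 + 1) + 4^4 + 4 = 1284; 1284−1 = 1283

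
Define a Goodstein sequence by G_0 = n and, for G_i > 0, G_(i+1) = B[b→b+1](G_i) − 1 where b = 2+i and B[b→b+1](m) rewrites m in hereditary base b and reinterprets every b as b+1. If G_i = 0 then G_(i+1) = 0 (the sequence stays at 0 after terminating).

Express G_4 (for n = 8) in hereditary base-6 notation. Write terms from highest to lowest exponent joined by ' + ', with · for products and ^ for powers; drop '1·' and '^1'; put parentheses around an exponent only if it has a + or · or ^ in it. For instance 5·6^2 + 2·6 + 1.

G_0=8  [base 2] 2^(2 + 1)  →[2↦3]→  3^(3 + 1) = 81  −1 ⇒ G_1=80
G_1=80  [base 3] 2·3^3 + 2·3^2 + 2·3 + 2  →[3↦4]→  2·4^4 + 2·4^2 + 2·4 + 2 = 554  −1 ⇒ G_2=553
G_2=553  [base 4] 2·4^4 + 2·4^2 + 2·4 + 1  →[4↦5]→  2·5^5 + 2·5^2 + 2·5 + 1 = 6311  −1 ⇒ G_3=6310
G_3=6310  [base 5] 2·5^5 + 2·5^2 + 2·5  →[5↦6]→  2·6^6 + 2·6^2 + 2·6 = 93396  −1 ⇒ G_4=93395
G_4=93395  [base 6] 2·6^6 + 2·6^2 + 6 + 5  →[6↦7]→  2·7^7 + 2·7^2 + 7 + 5 = 1647196  −1 ⇒ G_5=1647195

2·6^6 + 2·6^2 + 6 + 5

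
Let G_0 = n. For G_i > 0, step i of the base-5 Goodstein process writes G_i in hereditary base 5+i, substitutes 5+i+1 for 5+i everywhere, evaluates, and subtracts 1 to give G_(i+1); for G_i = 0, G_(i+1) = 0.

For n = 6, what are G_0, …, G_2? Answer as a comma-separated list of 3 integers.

6, 6, 6

6 —HB5→ 5 + 1 —bump→ 6 + 1 = 7 —(−1)→ 6
6 —HB6→ 6 —bump→ 7 = 7 —(−1)→ 6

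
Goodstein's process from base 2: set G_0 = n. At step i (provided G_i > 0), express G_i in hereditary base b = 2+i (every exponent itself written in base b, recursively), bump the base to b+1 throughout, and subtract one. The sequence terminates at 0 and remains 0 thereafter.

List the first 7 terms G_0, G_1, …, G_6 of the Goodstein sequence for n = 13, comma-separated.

[0] 13 ≡ 2^(2 + 1) + 2^2 + 1 (base 2). Lift 3: 109. −1: 108.
[1] 108 ≡ 3^(3 + 1) + 3^3 (base 3). Lift 4: 1280. −1: 1279.
[2] 1279 ≡ 4^(4 + 1) + 3·4^3 + 3·4^2 + 3·4 + 3 (base 4). Lift 5: 16093. −1: 16092.
[3] 16092 ≡ 5^(5 + 1) + 3·5^3 + 3·5^2 + 3·5 + 2 (base 5). Lift 6: 280712. −1: 280711.
[4] 280711 ≡ 6^(6 + 1) + 3·6^3 + 3·6^2 + 3·6 + 1 (base 6). Lift 7: 5765999. −1: 5765998.
[5] 5765998 ≡ 7^(7 + 1) + 3·7^3 + 3·7^2 + 3·7 (base 7). Lift 8: 134219480. −1: 134219479.

13, 108, 1279, 16092, 280711, 5765998, 134219479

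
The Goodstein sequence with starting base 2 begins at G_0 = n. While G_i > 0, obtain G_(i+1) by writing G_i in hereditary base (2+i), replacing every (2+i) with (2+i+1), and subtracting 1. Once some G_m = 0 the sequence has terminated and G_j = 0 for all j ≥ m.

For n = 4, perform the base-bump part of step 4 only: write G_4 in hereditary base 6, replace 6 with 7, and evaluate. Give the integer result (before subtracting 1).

4 —HB2→ 2^2 —bump→ 3^3 = 27 —(−1)→ 26
26 —HB3→ 2·3^2 + 2·3 + 2 —bump→ 2·4^2 + 2·4 + 2 = 42 —(−1)→ 41
41 —HB4→ 2·4^2 + 2·4 + 1 —bump→ 2·5^2 + 2·5 + 1 = 61 —(−1)→ 60
60 —HB5→ 2·5^2 + 2·5 —bump→ 2·6^2 + 2·6 = 84 —(−1)→ 83
83 —HB6→ 2·6^2 + 6 + 5 —bump→ 2·7^2 + 7 + 5 = 110 —(−1)→ 109

110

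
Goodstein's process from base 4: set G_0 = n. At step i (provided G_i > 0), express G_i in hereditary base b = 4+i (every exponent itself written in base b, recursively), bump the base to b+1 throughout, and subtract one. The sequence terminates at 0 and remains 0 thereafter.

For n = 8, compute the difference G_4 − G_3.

step 0: 8 = 2·4; sub 5 for 4: 2·5; = 10; G_1 = 10−1 = 9
step 1: 9 = 5 + 4; sub 6 for 5: 6 + 4; = 10; G_2 = 10−1 = 9
step 2: 9 = 6 + 3; sub 7 for 6: 7 + 3; = 10; G_3 = 10−1 = 9
step 3: 9 = 7 + 2; sub 8 for 7: 8 + 2; = 10; G_4 = 10−1 = 9

0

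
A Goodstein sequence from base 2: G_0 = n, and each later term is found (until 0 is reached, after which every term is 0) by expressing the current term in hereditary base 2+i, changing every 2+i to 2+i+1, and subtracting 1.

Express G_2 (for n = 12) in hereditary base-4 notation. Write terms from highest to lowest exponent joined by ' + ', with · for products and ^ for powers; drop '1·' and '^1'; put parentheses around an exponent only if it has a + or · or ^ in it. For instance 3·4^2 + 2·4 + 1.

step 0: 12 = 2^(2 + 1) + 2^2; sub 3 for 2: 3^(3 + 1) + 3^3; = 108; G_1 = 108−1 = 107
step 1: 107 = 3^(3 + 1) + 2·3^2 + 2·3 + 2; sub 4 for 3: 4^(4 + 1) + 2·4^2 + 2·4 + 2; = 1066; G_2 = 1066−1 = 1065
step 2: 1065 = 4^(4 + 1) + 2·4^2 + 2·4 + 1; sub 5 for 4: 5^(5 + 1) + 2·5^2 + 2·5 + 1; = 15686; G_3 = 15686−1 = 15685

4^(4 + 1) + 2·4^2 + 2·4 + 1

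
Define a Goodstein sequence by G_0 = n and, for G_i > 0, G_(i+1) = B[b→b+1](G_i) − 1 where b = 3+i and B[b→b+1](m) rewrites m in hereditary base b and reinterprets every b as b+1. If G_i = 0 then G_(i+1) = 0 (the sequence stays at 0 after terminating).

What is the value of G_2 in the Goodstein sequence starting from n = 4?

4 —HB3→ 3 + 1 —bump→ 4 + 1 = 5 —(−1)→ 4
4 —HB4→ 4 —bump→ 5 = 5 —(−1)→ 4

4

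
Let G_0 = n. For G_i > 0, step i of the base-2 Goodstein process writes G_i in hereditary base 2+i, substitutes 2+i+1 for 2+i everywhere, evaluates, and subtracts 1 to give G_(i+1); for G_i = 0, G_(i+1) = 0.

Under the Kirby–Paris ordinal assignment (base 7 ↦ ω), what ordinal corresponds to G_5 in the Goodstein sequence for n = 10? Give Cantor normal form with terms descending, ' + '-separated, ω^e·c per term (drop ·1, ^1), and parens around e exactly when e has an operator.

step 0: 10 = 2^(2 + 1) + 2; sub 3 for 2: 3^(3 + 1) + 3; = 84; G_1 = 84−1 = 83
step 1: 83 = 3^(3 + 1) + 2; sub 4 for 3: 4^(4 + 1) + 2; = 1026; G_2 = 1026−1 = 1025
step 2: 1025 = 4^(4 + 1) + 1; sub 5 for 4: 5^(5 + 1) + 1; = 15626; G_3 = 15626−1 = 15625
step 3: 15625 = 5^(5 + 1); sub 6 for 5: 6^(6 + 1); = 279936; G_4 = 279936−1 = 279935
step 4: 279935 = 5·6^6 + 5·6^5 + 5·6^4 + 5·6^3 + 5·6^2 + 5·6 + 5; sub 7 for 6: 5·7^7 + 5·7^5 + 5·7^4 + 5·7^3 + 5·7^2 + 5·7 + 5; = 4215755; G_5 = 4215755−1 = 4215754
step 5: 4215754 = 5·7^7 + 5·7^5 + 5·7^4 + 5·7^3 + 5·7^2 + 5·7 + 4; sub 8 for 7: 5·8^8 + 5·8^5 + 5·8^4 + 5·8^3 + 5·8^2 + 5·8 + 4; = 84073324; G_6 = 84073324−1 = 84073323

ω^ω·5 + ω^5·5 + ω^4·5 + ω^3·5 + ω^2·5 + ω·5 + 4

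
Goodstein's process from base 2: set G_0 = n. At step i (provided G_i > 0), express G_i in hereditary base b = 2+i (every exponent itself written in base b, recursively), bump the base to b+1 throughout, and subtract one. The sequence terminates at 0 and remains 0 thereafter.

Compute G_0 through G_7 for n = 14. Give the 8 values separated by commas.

G_0 = 14. HB_2(14) = 2^(2 + 1) + 2^2 + 2. Bump = 111. G_1 = 110.
G_1 = 110. HB_3(110) = 3^(3 + 1) + 3^3 + 2. Bump = 1282. G_2 = 1281.
G_2 = 1281. HB_4(1281) = 4^(4 + 1) + 4^4 + 1. Bump = 18751. G_3 = 18750.
G_3 = 18750. HB_5(18750) = 5^(5 + 1) + 5^5. Bump = 326592. G_4 = 326591.
G_4 = 326591. HB_6(326591) = 6^(6 + 1) + 5·6^5 + 5·6^4 + 5·6^3 + 5·6^2 + 5·6 + 5. Bump = 5862841. G_5 = 5862840.
G_5 = 5862840. HB_7(5862840) = 7^(7 + 1) + 5·7^5 + 5·7^4 + 5·7^3 + 5·7^2 + 5·7 + 4. Bump = 134404972. G_6 = 134404971.
G_6 = 134404971. HB_8(134404971) = 8^(8 + 1) + 5·8^5 + 5·8^4 + 5·8^3 + 5·8^2 + 5·8 + 3. Bump = 3487116549. G_7 = 3487116548.

14, 110, 1281, 18750, 326591, 5862840, 134404971, 3487116548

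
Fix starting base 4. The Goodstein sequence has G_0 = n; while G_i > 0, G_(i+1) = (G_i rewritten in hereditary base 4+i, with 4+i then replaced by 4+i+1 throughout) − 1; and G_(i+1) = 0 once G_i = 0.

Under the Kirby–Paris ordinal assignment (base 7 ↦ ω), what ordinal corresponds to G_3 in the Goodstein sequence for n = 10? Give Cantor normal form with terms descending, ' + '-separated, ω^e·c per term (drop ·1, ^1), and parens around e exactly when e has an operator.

ω + 6

base 4: 10 = 2·4 + 2; at 5: 2·5 + 2 = 12; next = 11
base 5: 11 = 2·5 + 1; at 6: 2·6 + 1 = 13; next = 12
base 6: 12 = 2·6; at 7: 2·7 = 14; next = 13
base 7: 13 = 7 + 6; at 8: 8 + 6 = 14; next = 13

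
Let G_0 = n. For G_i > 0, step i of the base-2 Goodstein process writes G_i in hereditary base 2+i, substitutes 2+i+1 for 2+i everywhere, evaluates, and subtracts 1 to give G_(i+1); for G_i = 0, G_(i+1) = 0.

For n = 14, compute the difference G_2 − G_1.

step 0: 14 = 2^(2 + 1) + 2^2 + 2; sub 3 for 2: 3^(3 + 1) + 3^3 + 3; = 111; G_1 = 111−1 = 110
step 1: 110 = 3^(3 + 1) + 3^3 + 2; sub 4 for 3: 4^(4 + 1) + 4^4 + 2; = 1282; G_2 = 1282−1 = 1281

1171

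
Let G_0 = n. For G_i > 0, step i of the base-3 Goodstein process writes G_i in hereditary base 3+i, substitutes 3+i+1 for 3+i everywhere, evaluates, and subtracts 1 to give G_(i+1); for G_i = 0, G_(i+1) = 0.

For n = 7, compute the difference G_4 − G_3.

G_0 = 7. HB_3(7) = 2·3 + 1. Bump = 9. G_1 = 8.
G_1 = 8. HB_4(8) = 2·4. Bump = 10. G_2 = 9.
G_2 = 9. HB_5(9) = 5 + 4. Bump = 10. G_3 = 9.
G_3 = 9. HB_6(9) = 6 + 3. Bump = 10. G_4 = 9.

0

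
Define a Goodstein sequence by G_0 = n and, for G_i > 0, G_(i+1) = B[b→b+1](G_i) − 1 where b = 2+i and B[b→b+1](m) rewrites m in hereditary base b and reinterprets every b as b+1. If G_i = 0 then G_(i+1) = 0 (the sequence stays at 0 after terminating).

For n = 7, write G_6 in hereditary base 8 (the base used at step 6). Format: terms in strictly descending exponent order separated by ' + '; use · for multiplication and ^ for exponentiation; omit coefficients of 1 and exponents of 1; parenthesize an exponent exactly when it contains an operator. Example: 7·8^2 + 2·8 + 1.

(0) 7|_2 = 2^2 + 2 + 1 ↦ 3^3 + 3 + 1|_3 = 31 ⇒ 30
(1) 30|_3 = 3^3 + 3 ↦ 4^4 + 4|_4 = 260 ⇒ 259
(2) 259|_4 = 4^4 + 3 ↦ 5^5 + 3|_5 = 3128 ⇒ 3127
(3) 3127|_5 = 5^5 + 2 ↦ 6^6 + 2|_6 = 46658 ⇒ 46657
(4) 46657|_6 = 6^6 + 1 ↦ 7^7 + 1|_7 = 823544 ⇒ 823543
(5) 823543|_7 = 7^7 ↦ 8^8|_8 = 16777216 ⇒ 16777215
(6) 16777215|_8 = 7·8^7 + 7·8^6 + 7·8^5 + 7·8^4 + 7·8^3 + 7·8^2 + 7·8 + 7 ↦ 7·9^7 + 7·9^6 + 7·9^5 + 7·9^4 + 7·9^3 + 7·9^2 + 7·9 + 7|_9 = 37665880 ⇒ 37665879

7·8^7 + 7·8^6 + 7·8^5 + 7·8^4 + 7·8^3 + 7·8^2 + 7·8 + 7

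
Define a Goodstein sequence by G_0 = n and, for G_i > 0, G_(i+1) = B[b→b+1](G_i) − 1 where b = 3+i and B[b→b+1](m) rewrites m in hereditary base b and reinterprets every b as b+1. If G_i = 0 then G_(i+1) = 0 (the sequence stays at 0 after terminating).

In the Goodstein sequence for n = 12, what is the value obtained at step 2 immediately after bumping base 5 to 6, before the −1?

38

step 0: 12 = 3^2 + 3; sub 4 for 3: 4^2 + 4; = 20; G_1 = 20−1 = 19
step 1: 19 = 4^2 + 3; sub 5 for 4: 5^2 + 3; = 28; G_2 = 28−1 = 27
step 2: 27 = 5^2 + 2; sub 6 for 5: 6^2 + 2; = 38; G_3 = 38−1 = 37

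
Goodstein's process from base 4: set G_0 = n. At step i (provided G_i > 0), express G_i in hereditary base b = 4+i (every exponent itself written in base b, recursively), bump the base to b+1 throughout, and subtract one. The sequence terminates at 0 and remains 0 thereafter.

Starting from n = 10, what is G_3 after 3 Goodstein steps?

G_0 = 10. HB_4(10) = 2·4 + 2. Bump = 12. G_1 = 11.
G_1 = 11. HB_5(11) = 2·5 + 1. Bump = 13. G_2 = 12.
G_2 = 12. HB_6(12) = 2·6. Bump = 14. G_3 = 13.

13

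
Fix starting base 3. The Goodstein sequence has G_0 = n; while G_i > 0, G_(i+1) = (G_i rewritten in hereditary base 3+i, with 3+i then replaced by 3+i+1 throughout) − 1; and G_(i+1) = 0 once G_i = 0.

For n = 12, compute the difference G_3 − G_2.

G_0 = 12. HB_3(12) = 3^2 + 3. Bump = 20. G_1 = 19.
G_1 = 19. HB_4(19) = 4^2 + 3. Bump = 28. G_2 = 27.
G_2 = 27. HB_5(27) = 5^2 + 2. Bump = 38. G_3 = 37.

10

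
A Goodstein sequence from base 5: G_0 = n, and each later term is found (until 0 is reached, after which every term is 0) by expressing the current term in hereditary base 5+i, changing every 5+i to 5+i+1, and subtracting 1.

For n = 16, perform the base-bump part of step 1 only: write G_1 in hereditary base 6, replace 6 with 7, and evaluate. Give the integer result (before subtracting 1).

21

G_0=16  [base 5] 3·5 + 1  →[5↦6]→  3·6 + 1 = 19  −1 ⇒ G_1=18
G_1=18  [base 6] 3·6  →[6↦7]→  3·7 = 21  −1 ⇒ G_2=20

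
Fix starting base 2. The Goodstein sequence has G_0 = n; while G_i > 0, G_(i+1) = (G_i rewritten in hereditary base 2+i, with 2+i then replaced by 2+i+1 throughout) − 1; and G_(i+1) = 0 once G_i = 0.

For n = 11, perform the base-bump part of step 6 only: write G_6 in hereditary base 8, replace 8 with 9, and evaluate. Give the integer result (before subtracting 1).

base 2: 11 = 2^(2 + 1) + 2 + 1; at 3: 3^(3 + 1) + 3 + 1 = 85; next = 84
base 3: 84 = 3^(3 + 1) + 3; at 4: 4^(4 + 1) + 4 = 1028; next = 1027
base 4: 1027 = 4^(4 + 1) + 3; at 5: 5^(5 + 1) + 3 = 15628; next = 15627
base 5: 15627 = 5^(5 + 1) + 2; at 6: 6^(6 + 1) + 2 = 279938; next = 279937
base 6: 279937 = 6^(6 + 1) + 1; at 7: 7^(7 + 1) + 1 = 5764802; next = 5764801
base 7: 5764801 = 7^(7 + 1); at 8: 8^(8 + 1) = 134217728; next = 134217727

2749609303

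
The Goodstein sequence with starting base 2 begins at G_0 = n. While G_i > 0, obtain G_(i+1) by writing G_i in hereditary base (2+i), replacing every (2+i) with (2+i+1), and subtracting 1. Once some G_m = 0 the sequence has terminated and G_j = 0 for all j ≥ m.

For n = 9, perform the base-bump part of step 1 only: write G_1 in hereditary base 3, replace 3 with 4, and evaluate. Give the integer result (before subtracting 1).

1024

(0) 9|_2 = 2^(2 + 1) + 1 ↦ 3^(3 + 1) + 1|_3 = 82 ⇒ 81
(1) 81|_3 = 3^(3 + 1) ↦ 4^(4 + 1)|_4 = 1024 ⇒ 1023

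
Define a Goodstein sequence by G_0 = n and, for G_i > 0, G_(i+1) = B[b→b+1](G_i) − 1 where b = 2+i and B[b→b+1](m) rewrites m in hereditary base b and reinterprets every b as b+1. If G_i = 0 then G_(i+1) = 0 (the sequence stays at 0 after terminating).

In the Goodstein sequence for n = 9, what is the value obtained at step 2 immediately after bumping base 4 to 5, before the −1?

9 —HB2→ 2^(2 + 1) + 1 —bump→ 3^(3 + 1) + 1 = 82 —(−1)→ 81
81 —HB3→ 3^(3 + 1) —bump→ 4^(4 + 1) = 1024 —(−1)→ 1023

9843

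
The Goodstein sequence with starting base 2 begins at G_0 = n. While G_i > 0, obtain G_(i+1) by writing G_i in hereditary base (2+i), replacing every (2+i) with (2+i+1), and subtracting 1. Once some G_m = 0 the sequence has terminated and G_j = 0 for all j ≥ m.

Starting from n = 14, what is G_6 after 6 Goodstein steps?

[0] 14 ≡ 2^(2 + 1) + 2^2 + 2 (base 2). Lift 3: 111. −1: 110.
[1] 110 ≡ 3^(3 + 1) + 3^3 + 2 (base 3). Lift 4: 1282. −1: 1281.
[2] 1281 ≡ 4^(4 + 1) + 4^4 + 1 (base 4). Lift 5: 18751. −1: 18750.
[3] 18750 ≡ 5^(5 + 1) + 5^5 (base 5). Lift 6: 326592. −1: 326591.
[4] 326591 ≡ 6^(6 + 1) + 5·6^5 + 5·6^4 + 5·6^3 + 5·6^2 + 5·6 + 5 (base 6). Lift 7: 5862841. −1: 5862840.
[5] 5862840 ≡ 7^(7 + 1) + 5·7^5 + 5·7^4 + 5·7^3 + 5·7^2 + 5·7 + 4 (base 7). Lift 8: 134404972. −1: 134404971.

134404971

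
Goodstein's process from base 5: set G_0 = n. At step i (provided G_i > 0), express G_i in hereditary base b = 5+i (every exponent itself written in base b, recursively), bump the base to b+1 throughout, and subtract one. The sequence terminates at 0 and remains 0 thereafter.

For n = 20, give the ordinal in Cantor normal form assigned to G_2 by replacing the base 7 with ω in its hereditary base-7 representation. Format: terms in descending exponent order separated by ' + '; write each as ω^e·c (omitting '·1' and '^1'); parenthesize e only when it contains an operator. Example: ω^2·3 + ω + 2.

ω·3 + 4

G_0 = 20. HB_5(20) = 4·5. Bump = 24. G_1 = 23.
G_1 = 23. HB_6(23) = 3·6 + 5. Bump = 26. G_2 = 25.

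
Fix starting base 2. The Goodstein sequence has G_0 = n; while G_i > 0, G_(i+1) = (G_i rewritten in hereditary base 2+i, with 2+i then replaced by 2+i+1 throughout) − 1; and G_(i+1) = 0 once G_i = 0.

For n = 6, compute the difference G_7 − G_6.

144904

base 2: 6 = 2^2 + 2; at 3: 3^3 + 3 = 30; next = 29
base 3: 29 = 3^3 + 2; at 4: 4^4 + 2 = 258; next = 257
base 4: 257 = 4^4 + 1; at 5: 5^5 + 1 = 3126; next = 3125
base 5: 3125 = 5^5; at 6: 6^6 = 46656; next = 46655
base 6: 46655 = 5·6^5 + 5·6^4 + 5·6^3 + 5·6^2 + 5·6 + 5; at 7: 5·7^5 + 5·7^4 + 5·7^3 + 5·7^2 + 5·7 + 5 = 98040; next = 98039
base 7: 98039 = 5·7^5 + 5·7^4 + 5·7^3 + 5·7^2 + 5·7 + 4; at 8: 5·8^5 + 5·8^4 + 5·8^3 + 5·8^2 + 5·8 + 4 = 187244; next = 187243
base 8: 187243 = 5·8^5 + 5·8^4 + 5·8^3 + 5·8^2 + 5·8 + 3; at 9: 5·9^5 + 5·9^4 + 5·9^3 + 5·9^2 + 5·9 + 3 = 332148; next = 332147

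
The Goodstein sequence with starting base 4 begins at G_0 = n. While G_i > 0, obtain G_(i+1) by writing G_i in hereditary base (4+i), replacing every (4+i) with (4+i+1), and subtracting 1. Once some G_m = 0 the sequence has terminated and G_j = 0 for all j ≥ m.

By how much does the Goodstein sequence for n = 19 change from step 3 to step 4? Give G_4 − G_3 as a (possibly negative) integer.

14

19 —HB4→ 4^2 + 3 —bump→ 5^2 + 3 = 28 —(−1)→ 27
27 —HB5→ 5^2 + 2 —bump→ 6^2 + 2 = 38 —(−1)→ 37
37 —HB6→ 6^2 + 1 —bump→ 7^2 + 1 = 50 —(−1)→ 49
49 —HB7→ 7^2 —bump→ 8^2 = 64 —(−1)→ 63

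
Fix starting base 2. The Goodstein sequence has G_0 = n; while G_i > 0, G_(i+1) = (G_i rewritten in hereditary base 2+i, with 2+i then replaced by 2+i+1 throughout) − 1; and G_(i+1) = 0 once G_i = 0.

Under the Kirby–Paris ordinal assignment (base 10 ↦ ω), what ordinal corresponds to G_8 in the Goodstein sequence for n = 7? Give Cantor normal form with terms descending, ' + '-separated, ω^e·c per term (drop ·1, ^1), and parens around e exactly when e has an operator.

ω^7·7 + ω^6·7 + ω^5·7 + ω^4·7 + ω^3·7 + ω^2·7 + ω·7 + 5

7 —HB2→ 2^2 + 2 + 1 —bump→ 3^3 + 3 + 1 = 31 —(−1)→ 30
30 —HB3→ 3^3 + 3 —bump→ 4^4 + 4 = 260 —(−1)→ 259
259 —HB4→ 4^4 + 3 —bump→ 5^5 + 3 = 3128 —(−1)→ 3127
3127 —HB5→ 5^5 + 2 —bump→ 6^6 + 2 = 46658 —(−1)→ 46657
46657 —HB6→ 6^6 + 1 —bump→ 7^7 + 1 = 823544 —(−1)→ 823543
823543 —HB7→ 7^7 —bump→ 8^8 = 16777216 —(−1)→ 16777215
16777215 —HB8→ 7·8^7 + 7·8^6 + 7·8^5 + 7·8^4 + 7·8^3 + 7·8^2 + 7·8 + 7 —bump→ 7·9^7 + 7·9^6 + 7·9^5 + 7·9^4 + 7·9^3 + 7·9^2 + 7·9 + 7 = 37665880 —(−1)→ 37665879
37665879 —HB9→ 7·9^7 + 7·9^6 + 7·9^5 + 7·9^4 + 7·9^3 + 7·9^2 + 7·9 + 6 —bump→ 7·10^7 + 7·10^6 + 7·10^5 + 7·10^4 + 7·10^3 + 7·10^2 + 7·10 + 6 = 77777776 —(−1)→ 77777775
77777775 —HB10→ 7·10^7 + 7·10^6 + 7·10^5 + 7·10^4 + 7·10^3 + 7·10^2 + 7·10 + 5 —bump→ 7·11^7 + 7·11^6 + 7·11^5 + 7·11^4 + 7·11^3 + 7·11^2 + 7·11 + 5 = 150051214 —(−1)→ 150051213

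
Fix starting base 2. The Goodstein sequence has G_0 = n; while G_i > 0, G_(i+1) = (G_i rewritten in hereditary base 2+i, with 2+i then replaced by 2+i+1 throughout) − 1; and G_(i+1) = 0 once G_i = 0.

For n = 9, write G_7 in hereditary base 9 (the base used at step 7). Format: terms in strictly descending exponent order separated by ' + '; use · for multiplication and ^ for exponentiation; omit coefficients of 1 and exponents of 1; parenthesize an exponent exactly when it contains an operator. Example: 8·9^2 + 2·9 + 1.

G_0 = 9. HB_2(9) = 2^(2 + 1) + 1. Bump = 82. G_1 = 81.
G_1 = 81. HB_3(81) = 3^(3 + 1). Bump = 1024. G_2 = 1023.
G_2 = 1023. HB_4(1023) = 3·4^4 + 3·4^3 + 3·4^2 + 3·4 + 3. Bump = 9843. G_3 = 9842.
G_3 = 9842. HB_5(9842) = 3·5^5 + 3·5^3 + 3·5^2 + 3·5 + 2. Bump = 140744. G_4 = 140743.
G_4 = 140743. HB_6(140743) = 3·6^6 + 3·6^3 + 3·6^2 + 3·6 + 1. Bump = 2471827. G_5 = 2471826.
G_5 = 2471826. HB_7(2471826) = 3·7^7 + 3·7^3 + 3·7^2 + 3·7. Bump = 50333400. G_6 = 50333399.
G_6 = 50333399. HB_8(50333399) = 3·8^8 + 3·8^3 + 3·8^2 + 2·8 + 7. Bump = 1162263922. G_7 = 1162263921.

3·9^9 + 3·9^3 + 3·9^2 + 2·9 + 6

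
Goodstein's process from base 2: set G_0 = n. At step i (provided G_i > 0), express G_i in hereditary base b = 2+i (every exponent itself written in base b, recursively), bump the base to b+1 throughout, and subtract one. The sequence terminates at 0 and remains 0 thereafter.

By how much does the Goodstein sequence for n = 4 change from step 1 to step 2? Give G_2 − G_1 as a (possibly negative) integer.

15

(0) 4|_2 = 2^2 ↦ 3^3|_3 = 27 ⇒ 26
(1) 26|_3 = 2·3^2 + 2·3 + 2 ↦ 2·4^2 + 2·4 + 2|_4 = 42 ⇒ 41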